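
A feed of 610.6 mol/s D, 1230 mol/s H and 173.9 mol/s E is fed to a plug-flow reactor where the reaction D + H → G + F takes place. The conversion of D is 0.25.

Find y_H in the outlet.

0.535

D reacted = 0.25 × 610.6 = 152.7 mol/s; ν_D = −1, so ξ = 152.7/1 = 152.7 mol/s.
Outlet amounts (n = n₀ + ν ξ):
  D: 610.6 − 1(152.7) = 458
  H: 1230 − 1(152.7) = 1077
  G: 0 + 1(152.7) = 152.7
  F: 0 + 1(152.7) = 152.7
  E: 173.9 (inert)
Total out = 2014 mol/s; y_H = 1077 / 2014 = 0.5348.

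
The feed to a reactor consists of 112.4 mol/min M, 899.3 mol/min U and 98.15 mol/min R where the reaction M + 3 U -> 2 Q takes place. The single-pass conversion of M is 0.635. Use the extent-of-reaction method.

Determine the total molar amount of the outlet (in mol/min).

M reacted = 0.635 × 112.4 = 71.37 mol/min; ν_M = −1, so ξ = 71.37/1 = 71.37 mol/min.
Outlet amounts (n = n₀ + ν ξ):
  M: 112.4 − 1(71.37) = 41.03
  U: 899.3 − 3(71.37) = 685.2
  Q: 0 + 2(71.37) = 142.7
  R: 98.15 (inert)
Total out = 41.03 + 685.2 + 142.7 + 98.15 = 967.1 mol/min.

967 mol/min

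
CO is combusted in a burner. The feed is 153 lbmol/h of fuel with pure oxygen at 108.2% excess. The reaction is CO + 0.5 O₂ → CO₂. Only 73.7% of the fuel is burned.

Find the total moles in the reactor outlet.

256 lbmol/h

Stoichiometric O₂ = 0.5 × 153 = 76.5 lbmol/h; O₂ fed = 76.5 × 2.082 = 159.3 lbmol/h.
Fuel reacted = 0.737 × 153 → ξ = 112.8 lbmol/h.
Outlet (n = n₀ + ν ξ):
  CO: 153 − 1(112.8) = 40.24
  O₂: 159.3 − 0.5(112.8) = 102.9
  CO₂: 0 + 1(112.8) = 112.8
Total out = 40.24 + 102.9 + 112.8 = 255.9 lbmol/h.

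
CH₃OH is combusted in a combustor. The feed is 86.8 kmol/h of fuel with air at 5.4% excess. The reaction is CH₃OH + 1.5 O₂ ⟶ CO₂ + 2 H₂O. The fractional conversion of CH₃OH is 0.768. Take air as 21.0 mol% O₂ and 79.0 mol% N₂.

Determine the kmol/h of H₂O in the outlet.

133 kmol/h

Stoichiometric O₂ = 1.5 × 86.8 = 130.2 kmol/h; O₂ fed = 130.2 × 1.054 = 137.2 kmol/h.
N₂ fed = 137.2 × 79/21 = 516.2 kmol/h.
Fuel reacted = 0.768 × 86.8 → ξ = 66.66 kmol/h.
Outlet (n = n₀ + ν ξ):
  CH₃OH: 86.8 − 1(66.66) = 20.14
  O₂: 137.2 − 1.5(66.66) = 37.24
  N₂: 516.2 (inert)
  CO₂: 0 + 1(66.66) = 66.66
  H₂O: 0 + 2(66.66) = 133.3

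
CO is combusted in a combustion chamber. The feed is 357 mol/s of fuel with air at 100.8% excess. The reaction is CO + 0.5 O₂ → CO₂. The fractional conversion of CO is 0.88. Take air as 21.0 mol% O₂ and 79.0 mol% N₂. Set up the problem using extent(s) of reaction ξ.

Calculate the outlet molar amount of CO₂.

Stoichiometric O₂ = 0.5 × 357 = 178.5 mol/s; O₂ fed = 178.5 × 2.008 = 358.4 mol/s.
N₂ fed = 358.4 × 79/21 = 1348 mol/s.
Fuel reacted = 0.88 × 357 → ξ = 314.2 mol/s.
Outlet (n = n₀ + ν ξ):
  CO: 357 − 1(314.2) = 42.84
  O₂: 358.4 − 0.5(314.2) = 201.3
  N₂: 1348 (inert)
  CO₂: 0 + 1(314.2) = 314.2

314 mol/s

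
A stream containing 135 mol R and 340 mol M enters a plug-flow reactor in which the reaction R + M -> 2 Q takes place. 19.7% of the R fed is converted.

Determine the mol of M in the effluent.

313 mol

R reacted = 0.197 × 135 = 26.6 mol; ν_R = −1, so ξ = 26.6/1 = 26.6 mol.
Outlet amounts (n = n₀ + ν ξ):
  R: 135 − 1(26.6) = 108.4
  M: 340 − 1(26.6) = 313.4
  Q: 0 + 2(26.6) = 53.19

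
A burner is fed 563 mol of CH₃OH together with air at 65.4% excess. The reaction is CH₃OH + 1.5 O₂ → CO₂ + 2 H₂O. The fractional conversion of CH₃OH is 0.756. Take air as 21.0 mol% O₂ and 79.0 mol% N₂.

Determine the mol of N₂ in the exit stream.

Stoichiometric O₂ = 1.5 × 563 = 844.5 mol; O₂ fed = 844.5 × 1.654 = 1397 mol.
N₂ fed = 1397 × 79/21 = 5255 mol.
Fuel reacted = 0.756 × 563 → ξ = 425.6 mol.
Outlet (n = n₀ + ν ξ):
  CH₃OH: 563 − 1(425.6) = 137.4
  O₂: 1397 − 1.5(425.6) = 758.4
  N₂: 5255 (inert)
  CO₂: 0 + 1(425.6) = 425.6
  H₂O: 0 + 2(425.6) = 851.3

5250 mol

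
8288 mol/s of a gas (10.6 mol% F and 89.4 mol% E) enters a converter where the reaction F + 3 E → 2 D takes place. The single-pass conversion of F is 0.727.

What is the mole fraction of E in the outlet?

0.784

F reacted = 0.727 × 878.5 = 638.7 mol/s; ν_F = −1, so ξ = 638.7/1 = 638.7 mol/s.
Outlet amounts (n = n₀ + ν ξ):
  F: 878.5 − 1(638.7) = 239.8
  E: 7409 − 3(638.7) = 5493
  D: 0 + 2(638.7) = 1277
Total out = 7011 mol/s; y_E = 5493 / 7011 = 0.7836.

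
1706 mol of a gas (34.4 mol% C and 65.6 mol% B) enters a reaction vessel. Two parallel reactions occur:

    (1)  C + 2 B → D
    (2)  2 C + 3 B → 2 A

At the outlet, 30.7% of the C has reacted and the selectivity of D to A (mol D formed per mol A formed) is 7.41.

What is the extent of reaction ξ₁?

ξ₁ = 159 mol

Conversion of C: C consumed = 0.307 × 586.9 = 180.2 mol = 1ξ₁ + 2ξ₂.
Selectivity: 1ξ₁ / (2ξ₂) = 7.41 → ξ₁ = 14.82 ξ₂.
Substitute: (1·14.82 + 2) ξ₂ = 180.2 → ξ₂ = 10.71 mol, ξ₁ = 158.7 mol.
Outlet amounts (n = n₀ + Σ ν·ξ):
  C: 586.9 − 1(158.7) − 2(10.71) = 406.7
  B: 1119 − 2(158.7) − 3(10.71) = 769.5
  D: 0 + 1(158.7) = 158.7
  A: 0 + 2(10.71) = 21.42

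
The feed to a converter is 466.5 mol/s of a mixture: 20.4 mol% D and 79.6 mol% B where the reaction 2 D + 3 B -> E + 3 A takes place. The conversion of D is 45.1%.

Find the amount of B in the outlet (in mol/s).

D reacted = 0.451 × 95.17 = 42.92 mol/s; ν_D = −2, so ξ = 42.92/2 = 21.46 mol/s.
Outlet amounts (n = n₀ + ν ξ):
  D: 95.17 − 2(21.46) = 52.25
  B: 371.3 − 3(21.46) = 307
  E: 0 + 1(21.46) = 21.46
  A: 0 + 3(21.46) = 64.38

307 mol/s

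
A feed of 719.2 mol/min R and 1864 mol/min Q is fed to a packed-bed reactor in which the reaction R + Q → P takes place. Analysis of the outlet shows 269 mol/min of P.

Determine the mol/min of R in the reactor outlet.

450 mol/min

For P: n = n₀ + 1ξ → 269 = 0 + 1ξ, giving ξ = 269 mol/min.
Outlet amounts (n = n₀ + ν ξ):
  R: 719.2 − 1(269) = 450.2
  Q: 1864 − 1(269) = 1595
  P: 0 + 1(269) = 269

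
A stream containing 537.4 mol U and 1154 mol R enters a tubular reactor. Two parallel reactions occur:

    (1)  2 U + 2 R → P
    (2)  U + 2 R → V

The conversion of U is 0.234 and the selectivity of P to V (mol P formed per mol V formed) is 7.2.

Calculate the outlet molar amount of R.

Conversion of U: U consumed = 0.234 × 537.4 = 125.8 mol = 2ξ₁ + 1ξ₂.
Selectivity: 1ξ₁ / (1ξ₂) = 7.2 → ξ₁ = 7.2 ξ₂.
Substitute: (2·7.2 + 1) ξ₂ = 125.8 → ξ₂ = 8.166 mol, ξ₁ = 58.79 mol.
Outlet amounts (n = n₀ + Σ ν·ξ):
  U: 537.4 − 2(58.79) − 1(8.166) = 411.6
  R: 1154 − 2(58.79) − 2(8.166) = 1020
  P: 0 + 1(58.79) = 58.79
  V: 0 + 1(8.166) = 8.166

1020 mol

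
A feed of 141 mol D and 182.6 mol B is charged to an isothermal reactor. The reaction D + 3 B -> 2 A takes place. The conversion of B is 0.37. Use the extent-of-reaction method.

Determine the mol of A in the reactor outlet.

B reacted = 0.37 × 182.6 = 67.56 mol; ν_B = −3, so ξ = 67.56/3 = 22.52 mol.
Outlet amounts (n = n₀ + ν ξ):
  D: 141 − 1(22.52) = 118.5
  B: 182.6 − 3(22.52) = 115
  A: 0 + 2(22.52) = 45.04

45 mol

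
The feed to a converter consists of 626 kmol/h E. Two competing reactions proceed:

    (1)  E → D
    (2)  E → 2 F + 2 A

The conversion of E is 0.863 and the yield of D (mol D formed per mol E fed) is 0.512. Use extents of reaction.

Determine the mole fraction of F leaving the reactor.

Yield of D: 1ξ₁ / 626 = 0.512 → ξ₁ = 320.5 kmol/h.
Conversion of E: 1ξ₁ + 1ξ₂ = 0.863 × 626 = 540.2 → ξ₂ = 219.7 kmol/h.
Outlet amounts (n = n₀ + Σ ν·ξ):
  E: 626 − 1(320.5) − 1(219.7) = 85.76
  D: 0 + 1(320.5) = 320.5
  F: 0 + 2(219.7) = 439.5
  A: 0 + 2(219.7) = 439.5
Total out = 1285 kmol/h; y_F = 439.5 / 1285 = 0.3419.

0.342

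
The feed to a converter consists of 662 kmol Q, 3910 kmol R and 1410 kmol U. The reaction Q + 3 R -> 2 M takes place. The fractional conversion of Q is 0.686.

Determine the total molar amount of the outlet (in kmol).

5070 kmol

Q reacted = 0.686 × 662 = 454.1 kmol; ν_Q = −1, so ξ = 454.1/1 = 454.1 kmol.
Outlet amounts (n = n₀ + ν ξ):
  Q: 662 − 1(454.1) = 207.9
  R: 3910 − 3(454.1) = 2548
  M: 0 + 2(454.1) = 908.3
  U: 1410 (inert)
Total out = 207.9 + 2548 + 908.3 + 1410 = 5074 kmol.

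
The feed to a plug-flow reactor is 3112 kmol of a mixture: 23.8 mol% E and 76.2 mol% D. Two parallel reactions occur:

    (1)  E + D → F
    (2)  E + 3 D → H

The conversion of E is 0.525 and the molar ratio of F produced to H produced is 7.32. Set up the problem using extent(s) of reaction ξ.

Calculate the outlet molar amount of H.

Conversion of E: E consumed = 0.525 × 740.7 = 388.8 kmol = 1ξ₁ + 1ξ₂.
Selectivity: 1ξ₁ / (1ξ₂) = 7.32 → ξ₁ = 7.32 ξ₂.
Substitute: (1·7.32 + 1) ξ₂ = 388.8 → ξ₂ = 46.74 kmol, ξ₁ = 342.1 kmol.
Outlet amounts (n = n₀ + Σ ν·ξ):
  E: 740.7 − 1(342.1) − 1(46.74) = 351.8
  D: 2371 − 1(342.1) − 3(46.74) = 1889
  F: 0 + 1(342.1) = 342.1
  H: 0 + 1(46.74) = 46.74

46.7 kmol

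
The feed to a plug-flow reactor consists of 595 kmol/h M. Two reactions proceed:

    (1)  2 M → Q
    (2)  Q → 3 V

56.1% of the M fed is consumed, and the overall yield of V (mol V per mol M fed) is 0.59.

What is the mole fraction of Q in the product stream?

0.0753

Conversion of M: M consumed = 2ξ₁ = 0.561 × 595 → ξ₁ = 166.9 kmol/h.
Yield of V: 3ξ₂ / 595 = 0.59 → ξ₂ = 117 kmol/h.
Outlet amounts (n = n₀ + Σ ν·ξ):
  M: 595 − 2(166.9) = 261.2
  Q: 0 + 1(166.9) − 1(117) = 49.88
  V: 0 + 3(117) = 351
Total out = 662.1 kmol/h; y_Q = 49.88 / 662.1 = 0.07533.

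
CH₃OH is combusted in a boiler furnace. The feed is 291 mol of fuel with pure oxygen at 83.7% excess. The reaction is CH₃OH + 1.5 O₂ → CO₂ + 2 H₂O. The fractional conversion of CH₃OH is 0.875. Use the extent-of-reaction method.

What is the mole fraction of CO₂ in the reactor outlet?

Stoichiometric O₂ = 1.5 × 291 = 436.5 mol; O₂ fed = 436.5 × 1.837 = 801.9 mol.
Fuel reacted = 0.875 × 291 → ξ = 254.6 mol.
Outlet (n = n₀ + ν ξ):
  CH₃OH: 291 − 1(254.6) = 36.38
  O₂: 801.9 − 1.5(254.6) = 419.9
  CO₂: 0 + 1(254.6) = 254.6
  H₂O: 0 + 2(254.6) = 509.2
Total out = 1220 mol; y_CO₂ = 254.6 / 1220 = 0.2087.

0.209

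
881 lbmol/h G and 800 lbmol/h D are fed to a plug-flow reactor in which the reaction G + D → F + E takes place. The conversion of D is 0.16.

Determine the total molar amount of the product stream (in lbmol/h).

D reacted = 0.16 × 800 = 128 lbmol/h; ν_D = −1, so ξ = 128/1 = 128 lbmol/h.
Outlet amounts (n = n₀ + ν ξ):
  G: 881 − 1(128) = 753
  D: 800 − 1(128) = 672
  F: 0 + 1(128) = 128
  E: 0 + 1(128) = 128
Total out = 753 + 672 + 128 + 128 = 1681 lbmol/h.

1680 lbmol/h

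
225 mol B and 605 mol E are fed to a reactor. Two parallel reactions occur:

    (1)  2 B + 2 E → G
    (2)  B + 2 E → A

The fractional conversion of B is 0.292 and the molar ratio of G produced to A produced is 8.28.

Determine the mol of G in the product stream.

31 mol

Conversion of B: B consumed = 0.292 × 225 = 65.7 mol = 2ξ₁ + 1ξ₂.
Selectivity: 1ξ₁ / (1ξ₂) = 8.28 → ξ₁ = 8.28 ξ₂.
Substitute: (2·8.28 + 1) ξ₂ = 65.7 → ξ₂ = 3.741 mol, ξ₁ = 30.98 mol.
Outlet amounts (n = n₀ + Σ ν·ξ):
  B: 225 − 2(30.98) − 1(3.741) = 159.3
  E: 605 − 2(30.98) − 2(3.741) = 535.6
  G: 0 + 1(30.98) = 30.98
  A: 0 + 1(3.741) = 3.741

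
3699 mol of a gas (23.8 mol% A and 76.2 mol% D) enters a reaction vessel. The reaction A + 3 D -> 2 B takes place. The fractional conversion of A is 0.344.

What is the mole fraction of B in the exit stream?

0.196

A reacted = 0.344 × 880.4 = 302.8 mol; ν_A = −1, so ξ = 302.8/1 = 302.8 mol.
Outlet amounts (n = n₀ + ν ξ):
  A: 880.4 − 1(302.8) = 577.5
  D: 2819 − 3(302.8) = 1910
  B: 0 + 2(302.8) = 605.7
Total out = 3093 mol; y_B = 605.7 / 3093 = 0.1958.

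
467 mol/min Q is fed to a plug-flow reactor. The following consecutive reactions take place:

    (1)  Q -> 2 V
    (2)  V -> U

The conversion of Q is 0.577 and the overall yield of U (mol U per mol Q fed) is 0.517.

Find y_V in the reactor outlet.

0.404

Conversion of Q: Q consumed = 1ξ₁ = 0.577 × 467 → ξ₁ = 269.5 mol/min.
Yield of U: 1ξ₂ / 467 = 0.517 → ξ₂ = 241.4 mol/min.
Outlet amounts (n = n₀ + Σ ν·ξ):
  Q: 467 − 1(269.5) = 197.5
  V: 0 + 2(269.5) − 1(241.4) = 297.5
  U: 0 + 1(241.4) = 241.4
Total out = 736.5 mol/min; y_V = 297.5 / 736.5 = 0.4039.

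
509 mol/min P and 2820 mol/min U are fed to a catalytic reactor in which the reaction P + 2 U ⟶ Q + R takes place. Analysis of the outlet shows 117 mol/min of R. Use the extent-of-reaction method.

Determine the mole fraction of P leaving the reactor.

For R: n = n₀ + 1ξ → 117 = 0 + 1ξ, giving ξ = 117 mol/min.
Outlet amounts (n = n₀ + ν ξ):
  P: 509 − 1(117) = 392
  U: 2820 − 2(117) = 2586
  Q: 0 + 1(117) = 117
  R: 0 + 1(117) = 117
Total out = 3212 mol/min; y_P = 392 / 3212 = 0.122.

0.122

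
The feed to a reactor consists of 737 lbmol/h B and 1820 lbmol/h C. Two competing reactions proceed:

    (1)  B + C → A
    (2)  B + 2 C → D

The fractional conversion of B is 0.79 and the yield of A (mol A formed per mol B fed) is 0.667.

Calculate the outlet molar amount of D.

Yield of A: 1ξ₁ / 737 = 0.667 → ξ₁ = 491.6 lbmol/h.
Conversion of B: 1ξ₁ + 1ξ₂ = 0.79 × 737 = 582.2 → ξ₂ = 90.65 lbmol/h.
Outlet amounts (n = n₀ + Σ ν·ξ):
  B: 737 − 1(491.6) − 1(90.65) = 154.8
  C: 1820 − 1(491.6) − 2(90.65) = 1147
  A: 0 + 1(491.6) = 491.6
  D: 0 + 1(90.65) = 90.65

90.7 lbmol/h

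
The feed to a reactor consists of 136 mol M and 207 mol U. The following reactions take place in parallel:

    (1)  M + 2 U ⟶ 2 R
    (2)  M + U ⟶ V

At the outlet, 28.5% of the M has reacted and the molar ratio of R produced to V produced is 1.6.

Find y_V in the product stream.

Conversion of M: M consumed = 0.285 × 136 = 38.76 mol = 1ξ₁ + 1ξ₂.
Selectivity: 2ξ₁ / (1ξ₂) = 1.6 → ξ₁ = 0.8 ξ₂.
Substitute: (1·0.8 + 1) ξ₂ = 38.76 → ξ₂ = 21.53 mol, ξ₁ = 17.23 mol.
Outlet amounts (n = n₀ + Σ ν·ξ):
  M: 136 − 1(17.23) − 1(21.53) = 97.24
  U: 207 − 2(17.23) − 1(21.53) = 151
  R: 0 + 2(17.23) = 34.45
  V: 0 + 1(21.53) = 21.53
Total out = 304.2 mol; y_V = 21.53 / 304.2 = 0.07078.

0.0708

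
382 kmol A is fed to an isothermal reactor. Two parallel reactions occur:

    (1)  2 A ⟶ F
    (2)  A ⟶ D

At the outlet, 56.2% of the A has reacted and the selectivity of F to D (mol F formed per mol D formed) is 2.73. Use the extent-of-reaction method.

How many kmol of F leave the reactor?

90.7 kmol

Conversion of A: A consumed = 0.562 × 382 = 214.7 kmol = 2ξ₁ + 1ξ₂.
Selectivity: 1ξ₁ / (1ξ₂) = 2.73 → ξ₁ = 2.73 ξ₂.
Substitute: (2·2.73 + 1) ξ₂ = 214.7 → ξ₂ = 33.23 kmol, ξ₁ = 90.73 kmol.
Outlet amounts (n = n₀ + Σ ν·ξ):
  A: 382 − 2(90.73) − 1(33.23) = 167.3
  F: 0 + 1(90.73) = 90.73
  D: 0 + 1(33.23) = 33.23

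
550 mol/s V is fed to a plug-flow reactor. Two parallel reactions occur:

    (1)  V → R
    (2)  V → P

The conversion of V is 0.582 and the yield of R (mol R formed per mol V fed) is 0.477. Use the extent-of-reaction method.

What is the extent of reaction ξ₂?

ξ₂ = 57.8 mol/s

Yield of R: 1ξ₁ / 550 = 0.477 → ξ₁ = 262.3 mol/s.
Conversion of V: 1ξ₁ + 1ξ₂ = 0.582 × 550 = 320.1 → ξ₂ = 57.75 mol/s.
Outlet amounts (n = n₀ + Σ ν·ξ):
  V: 550 − 1(262.3) − 1(57.75) = 229.9
  R: 0 + 1(262.3) = 262.3
  P: 0 + 1(57.75) = 57.75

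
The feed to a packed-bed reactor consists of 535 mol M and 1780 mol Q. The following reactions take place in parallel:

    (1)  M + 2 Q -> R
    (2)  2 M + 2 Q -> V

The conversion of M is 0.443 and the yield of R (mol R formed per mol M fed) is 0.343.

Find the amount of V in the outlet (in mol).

Yield of R: 1ξ₁ / 535 = 0.343 → ξ₁ = 183.5 mol.
Conversion of M: 1ξ₁ + 2ξ₂ = 0.443 × 535 = 237 → ξ₂ = 26.75 mol.
Outlet amounts (n = n₀ + Σ ν·ξ):
  M: 535 − 1(183.5) − 2(26.75) = 298
  Q: 1780 − 2(183.5) − 2(26.75) = 1359
  R: 0 + 1(183.5) = 183.5
  V: 0 + 1(26.75) = 26.75

26.7 mol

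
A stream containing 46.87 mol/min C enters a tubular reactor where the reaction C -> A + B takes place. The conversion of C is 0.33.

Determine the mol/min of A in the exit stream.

C reacted = 0.33 × 46.87 = 15.47 mol/min; ν_C = −1, so ξ = 15.47/1 = 15.47 mol/min.
Outlet amounts (n = n₀ + ν ξ):
  C: 46.87 − 1(15.47) = 31.4
  A: 0 + 1(15.47) = 15.47
  B: 0 + 1(15.47) = 15.47

15.5 mol/min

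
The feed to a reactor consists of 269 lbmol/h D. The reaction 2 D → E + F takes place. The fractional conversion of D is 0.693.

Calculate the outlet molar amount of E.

93.2 lbmol/h

D reacted = 0.693 × 269 = 186.4 lbmol/h; ν_D = −2, so ξ = 186.4/2 = 93.21 lbmol/h.
Outlet amounts (n = n₀ + ν ξ):
  D: 269 − 2(93.21) = 82.58
  E: 0 + 1(93.21) = 93.21
  F: 0 + 1(93.21) = 93.21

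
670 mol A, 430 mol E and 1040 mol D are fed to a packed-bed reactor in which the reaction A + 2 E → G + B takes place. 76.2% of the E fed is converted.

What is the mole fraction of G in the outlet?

0.0829

E reacted = 0.762 × 430 = 327.7 mol; ν_E = −2, so ξ = 327.7/2 = 163.8 mol.
Outlet amounts (n = n₀ + ν ξ):
  A: 670 − 1(163.8) = 506.2
  E: 430 − 2(163.8) = 102.3
  G: 0 + 1(163.8) = 163.8
  B: 0 + 1(163.8) = 163.8
  D: 1040 (inert)
Total out = 1976 mol; y_G = 163.8 / 1976 = 0.0829.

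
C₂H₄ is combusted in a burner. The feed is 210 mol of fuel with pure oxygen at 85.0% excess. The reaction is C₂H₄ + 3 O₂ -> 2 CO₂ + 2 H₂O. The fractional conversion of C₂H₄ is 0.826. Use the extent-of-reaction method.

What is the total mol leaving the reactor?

Stoichiometric O₂ = 3 × 210 = 630 mol; O₂ fed = 630 × 1.850 = 1166 mol.
Fuel reacted = 0.826 × 210 → ξ = 173.5 mol.
Outlet (n = n₀ + ν ξ):
  C₂H₄: 210 − 1(173.5) = 36.54
  O₂: 1166 − 3(173.5) = 645.1
  CO₂: 0 + 2(173.5) = 346.9
  H₂O: 0 + 2(173.5) = 346.9
Total out = 36.54 + 645.1 + 346.9 + 346.9 = 1376 mol.

1380 mol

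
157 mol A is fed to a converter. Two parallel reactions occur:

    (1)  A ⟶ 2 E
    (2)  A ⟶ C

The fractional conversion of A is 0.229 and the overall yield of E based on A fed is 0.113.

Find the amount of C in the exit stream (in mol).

27.1 mol

Yield of E: 2ξ₁ / 157 = 0.113 → ξ₁ = 8.87 mol.
Conversion of A: 1ξ₁ + 1ξ₂ = 0.229 × 157 = 35.95 → ξ₂ = 27.08 mol.
Outlet amounts (n = n₀ + Σ ν·ξ):
  A: 157 − 1(8.87) − 1(27.08) = 121
  E: 0 + 2(8.87) = 17.74
  C: 0 + 1(27.08) = 27.08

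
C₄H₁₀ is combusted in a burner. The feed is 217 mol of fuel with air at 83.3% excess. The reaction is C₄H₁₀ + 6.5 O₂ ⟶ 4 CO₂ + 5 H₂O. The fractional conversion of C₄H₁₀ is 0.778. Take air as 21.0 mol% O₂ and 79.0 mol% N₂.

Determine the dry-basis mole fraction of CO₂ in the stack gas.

0.0566

Stoichiometric O₂ = 6.5 × 217 = 1410 mol; O₂ fed = 1410 × 1.833 = 2585 mol.
N₂ fed = 2585 × 79/21 = 9726 mol.
Fuel reacted = 0.778 × 217 → ξ = 168.8 mol.
Outlet (n = n₀ + ν ξ):
  C₄H₁₀: 217 − 1(168.8) = 48.17
  O₂: 2585 − 6.5(168.8) = 1488
  N₂: 9726 (inert)
  CO₂: 0 + 4(168.8) = 675.3
  H₂O: 0 + 5(168.8) = 844.1
Dry total = 11940 mol; y_CO₂ (dry) = 675.3 / 11940 = 0.05657.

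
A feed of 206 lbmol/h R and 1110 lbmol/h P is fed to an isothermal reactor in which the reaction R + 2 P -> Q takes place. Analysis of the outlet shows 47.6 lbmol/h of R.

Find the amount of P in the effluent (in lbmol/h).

793 lbmol/h

For R: n = n₀ − 1ξ → 47.6 = 206 − 1ξ, giving ξ = 158.4 lbmol/h.
Outlet amounts (n = n₀ + ν ξ):
  R: 206 − 1(158.4) = 47.6
  P: 1110 − 2(158.4) = 793.2
  Q: 0 + 1(158.4) = 158.4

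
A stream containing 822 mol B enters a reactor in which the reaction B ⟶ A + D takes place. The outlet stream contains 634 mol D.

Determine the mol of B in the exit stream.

For D: n = n₀ + 1ξ → 634 = 0 + 1ξ, giving ξ = 634 mol.
Outlet amounts (n = n₀ + ν ξ):
  B: 822 − 1(634) = 188
  A: 0 + 1(634) = 634
  D: 0 + 1(634) = 634

188 mol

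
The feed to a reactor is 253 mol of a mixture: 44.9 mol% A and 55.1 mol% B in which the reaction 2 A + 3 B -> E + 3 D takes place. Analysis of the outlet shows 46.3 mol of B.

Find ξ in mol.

For B: n = n₀ − 3ξ → 46.3 = 139.4 − 3ξ, giving ξ = 31.03 mol.
Outlet amounts (n = n₀ + ν ξ):
  A: 113.6 − 2(31.03) = 51.53
  B: 139.4 − 3(31.03) = 46.3
  E: 0 + 1(31.03) = 31.03
  D: 0 + 3(31.03) = 93.1

ξ = 31 mol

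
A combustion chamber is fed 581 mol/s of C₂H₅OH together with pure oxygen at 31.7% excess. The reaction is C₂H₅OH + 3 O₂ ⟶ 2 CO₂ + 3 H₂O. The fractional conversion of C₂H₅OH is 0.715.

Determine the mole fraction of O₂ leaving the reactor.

0.319

Stoichiometric O₂ = 3 × 581 = 1743 mol/s; O₂ fed = 1743 × 1.317 = 2296 mol/s.
Fuel reacted = 0.715 × 581 → ξ = 415.4 mol/s.
Outlet (n = n₀ + ν ξ):
  C₂H₅OH: 581 − 1(415.4) = 165.6
  O₂: 2296 − 3(415.4) = 1049
  CO₂: 0 + 2(415.4) = 830.8
  H₂O: 0 + 3(415.4) = 1246
Total out = 3292 mol/s; y_O₂ = 1049 / 3292 = 0.3187.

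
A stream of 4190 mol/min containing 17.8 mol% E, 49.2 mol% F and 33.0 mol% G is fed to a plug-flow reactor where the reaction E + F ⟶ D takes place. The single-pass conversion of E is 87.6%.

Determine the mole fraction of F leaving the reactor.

E reacted = 0.876 × 745.8 = 653.3 mol/min; ν_E = −1, so ξ = 653.3/1 = 653.3 mol/min.
Outlet amounts (n = n₀ + ν ξ):
  E: 745.8 − 1(653.3) = 92.48
  F: 2061 − 1(653.3) = 1408
  D: 0 + 1(653.3) = 653.3
  G: 1383 (inert)
Total out = 3537 mol/min; y_F = 1408 / 3537 = 0.3982.

0.398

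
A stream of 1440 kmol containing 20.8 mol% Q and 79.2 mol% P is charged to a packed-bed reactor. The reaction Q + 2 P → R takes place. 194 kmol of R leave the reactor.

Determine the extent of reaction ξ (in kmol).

ξ = 194 kmol

For R: n = n₀ + 1ξ → 194 = 0 + 1ξ, giving ξ = 194 kmol.
Outlet amounts (n = n₀ + ν ξ):
  Q: 299.5 − 1(194) = 105.5
  P: 1140 − 2(194) = 752.5
  R: 0 + 1(194) = 194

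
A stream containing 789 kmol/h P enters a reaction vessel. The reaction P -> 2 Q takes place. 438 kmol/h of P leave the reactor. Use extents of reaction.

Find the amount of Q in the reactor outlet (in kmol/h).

702 kmol/h

For P: n = n₀ − 1ξ → 438 = 789 − 1ξ, giving ξ = 351 kmol/h.
Outlet amounts (n = n₀ + ν ξ):
  P: 789 − 1(351) = 438
  Q: 0 + 2(351) = 702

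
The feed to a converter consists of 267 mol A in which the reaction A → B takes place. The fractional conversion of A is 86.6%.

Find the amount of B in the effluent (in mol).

231 mol

A reacted = 0.866 × 267 = 231.2 mol; ν_A = −1, so ξ = 231.2/1 = 231.2 mol.
Outlet amounts (n = n₀ + ν ξ):
  A: 267 − 1(231.2) = 35.78
  B: 0 + 1(231.2) = 231.2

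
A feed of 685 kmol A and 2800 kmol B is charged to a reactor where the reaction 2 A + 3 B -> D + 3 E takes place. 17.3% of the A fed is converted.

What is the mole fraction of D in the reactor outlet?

A reacted = 0.173 × 685 = 118.5 kmol; ν_A = −2, so ξ = 118.5/2 = 59.25 kmol.
Outlet amounts (n = n₀ + ν ξ):
  A: 685 − 2(59.25) = 566.5
  B: 2800 − 3(59.25) = 2622
  D: 0 + 1(59.25) = 59.25
  E: 0 + 3(59.25) = 177.8
Total out = 3426 kmol; y_D = 59.25 / 3426 = 0.0173.

0.0173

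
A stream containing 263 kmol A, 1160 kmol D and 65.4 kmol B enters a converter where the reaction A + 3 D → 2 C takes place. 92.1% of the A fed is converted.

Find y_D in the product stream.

A reacted = 0.921 × 263 = 242.2 kmol; ν_A = −1, so ξ = 242.2/1 = 242.2 kmol.
Outlet amounts (n = n₀ + ν ξ):
  A: 263 − 1(242.2) = 20.78
  D: 1160 − 3(242.2) = 433.3
  C: 0 + 2(242.2) = 484.4
  B: 65.4 (inert)
Total out = 1004 kmol; y_D = 433.3 / 1004 = 0.4316.

0.432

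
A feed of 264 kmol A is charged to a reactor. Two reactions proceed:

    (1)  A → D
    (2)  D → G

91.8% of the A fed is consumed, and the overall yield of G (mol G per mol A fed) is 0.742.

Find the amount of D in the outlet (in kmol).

Conversion of A: A consumed = 1ξ₁ = 0.918 × 264 → ξ₁ = 242.4 kmol.
Yield of G: 1ξ₂ / 264 = 0.742 → ξ₂ = 195.9 kmol.
Outlet amounts (n = n₀ + Σ ν·ξ):
  A: 264 − 1(242.4) = 21.65
  D: 0 + 1(242.4) − 1(195.9) = 46.46
  G: 0 + 1(195.9) = 195.9

46.5 kmol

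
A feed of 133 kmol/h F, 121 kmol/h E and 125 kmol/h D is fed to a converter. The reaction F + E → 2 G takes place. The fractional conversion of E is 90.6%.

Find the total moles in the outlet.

E reacted = 0.906 × 121 = 109.6 kmol/h; ν_E = −1, so ξ = 109.6/1 = 109.6 kmol/h.
Outlet amounts (n = n₀ + ν ξ):
  F: 133 − 1(109.6) = 23.37
  E: 121 − 1(109.6) = 11.37
  G: 0 + 2(109.6) = 219.3
  D: 125 (inert)
Total out = 23.37 + 11.37 + 219.3 + 125 = 379 kmol/h.

379 kmol/h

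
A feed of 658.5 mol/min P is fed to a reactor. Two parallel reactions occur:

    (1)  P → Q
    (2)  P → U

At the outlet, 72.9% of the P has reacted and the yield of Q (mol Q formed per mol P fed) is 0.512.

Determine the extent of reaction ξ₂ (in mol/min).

ξ₂ = 143 mol/min

Yield of Q: 1ξ₁ / 658.5 = 0.512 → ξ₁ = 337.2 mol/min.
Conversion of P: 1ξ₁ + 1ξ₂ = 0.729 × 658.5 = 480 → ξ₂ = 142.9 mol/min.
Outlet amounts (n = n₀ + Σ ν·ξ):
  P: 658.5 − 1(337.2) − 1(142.9) = 178.5
  Q: 0 + 1(337.2) = 337.2
  U: 0 + 1(142.9) = 142.9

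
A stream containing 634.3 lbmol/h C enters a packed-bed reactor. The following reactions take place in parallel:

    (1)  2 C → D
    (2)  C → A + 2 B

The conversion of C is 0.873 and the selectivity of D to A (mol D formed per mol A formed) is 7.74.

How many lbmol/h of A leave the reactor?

33.6 lbmol/h

Conversion of C: C consumed = 0.873 × 634.3 = 553.7 lbmol/h = 2ξ₁ + 1ξ₂.
Selectivity: 1ξ₁ / (1ξ₂) = 7.74 → ξ₁ = 7.74 ξ₂.
Substitute: (2·7.74 + 1) ξ₂ = 553.7 → ξ₂ = 33.6 lbmol/h, ξ₁ = 260.1 lbmol/h.
Outlet amounts (n = n₀ + Σ ν·ξ):
  C: 634.3 − 2(260.1) − 1(33.6) = 80.56
  D: 0 + 1(260.1) = 260.1
  A: 0 + 1(33.6) = 33.6
  B: 0 + 2(33.6) = 67.2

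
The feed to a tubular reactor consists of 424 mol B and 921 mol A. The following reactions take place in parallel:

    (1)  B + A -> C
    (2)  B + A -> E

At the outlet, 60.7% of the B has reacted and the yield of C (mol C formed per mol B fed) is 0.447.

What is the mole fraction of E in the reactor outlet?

Yield of C: 1ξ₁ / 424 = 0.447 → ξ₁ = 189.5 mol.
Conversion of B: 1ξ₁ + 1ξ₂ = 0.607 × 424 = 257.4 → ξ₂ = 67.84 mol.
Outlet amounts (n = n₀ + Σ ν·ξ):
  B: 424 − 1(189.5) − 1(67.84) = 166.6
  A: 921 − 1(189.5) − 1(67.84) = 663.6
  C: 0 + 1(189.5) = 189.5
  E: 0 + 1(67.84) = 67.84
Total out = 1088 mol; y_E = 67.84 / 1088 = 0.06237.

0.0624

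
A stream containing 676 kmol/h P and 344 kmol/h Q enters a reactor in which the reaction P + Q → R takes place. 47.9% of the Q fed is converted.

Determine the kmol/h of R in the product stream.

165 kmol/h

Q reacted = 0.479 × 344 = 164.8 kmol/h; ν_Q = −1, so ξ = 164.8/1 = 164.8 kmol/h.
Outlet amounts (n = n₀ + ν ξ):
  P: 676 − 1(164.8) = 511.2
  Q: 344 − 1(164.8) = 179.2
  R: 0 + 1(164.8) = 164.8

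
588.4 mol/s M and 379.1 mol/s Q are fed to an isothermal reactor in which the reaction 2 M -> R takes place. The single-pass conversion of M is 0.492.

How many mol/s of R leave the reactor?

M reacted = 0.492 × 588.4 = 289.5 mol/s; ν_M = −2, so ξ = 289.5/2 = 144.7 mol/s.
Outlet amounts (n = n₀ + ν ξ):
  M: 588.4 − 2(144.7) = 298.9
  R: 0 + 1(144.7) = 144.7
  Q: 379.1 (inert)

145 mol/s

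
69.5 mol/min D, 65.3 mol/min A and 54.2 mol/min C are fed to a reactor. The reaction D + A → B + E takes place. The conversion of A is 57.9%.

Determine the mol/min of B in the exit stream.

A reacted = 0.579 × 65.3 = 37.81 mol/min; ν_A = −1, so ξ = 37.81/1 = 37.81 mol/min.
Outlet amounts (n = n₀ + ν ξ):
  D: 69.5 − 1(37.81) = 31.69
  A: 65.3 − 1(37.81) = 27.49
  B: 0 + 1(37.81) = 37.81
  E: 0 + 1(37.81) = 37.81
  C: 54.2 (inert)

37.8 mol/min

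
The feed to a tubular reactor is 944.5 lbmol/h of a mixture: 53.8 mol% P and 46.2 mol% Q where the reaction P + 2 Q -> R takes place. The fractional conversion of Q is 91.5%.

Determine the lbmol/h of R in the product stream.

Q reacted = 0.915 × 436.4 = 399.3 lbmol/h; ν_Q = −2, so ξ = 399.3/2 = 199.6 lbmol/h.
Outlet amounts (n = n₀ + ν ξ):
  P: 508.1 − 1(199.6) = 308.5
  Q: 436.4 − 2(199.6) = 37.09
  R: 0 + 1(199.6) = 199.6

200 lbmol/h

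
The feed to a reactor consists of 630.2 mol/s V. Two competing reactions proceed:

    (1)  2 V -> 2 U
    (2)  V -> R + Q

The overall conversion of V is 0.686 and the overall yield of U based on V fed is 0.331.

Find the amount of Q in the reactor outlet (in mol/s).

224 mol/s

Yield of U: 2ξ₁ / 630.2 = 0.331 → ξ₁ = 104.3 mol/s.
Conversion of V: 2ξ₁ + 1ξ₂ = 0.686 × 630.2 = 432.3 → ξ₂ = 223.7 mol/s.
Outlet amounts (n = n₀ + Σ ν·ξ):
  V: 630.2 − 2(104.3) − 1(223.7) = 197.9
  U: 0 + 2(104.3) = 208.6
  R: 0 + 1(223.7) = 223.7
  Q: 0 + 1(223.7) = 223.7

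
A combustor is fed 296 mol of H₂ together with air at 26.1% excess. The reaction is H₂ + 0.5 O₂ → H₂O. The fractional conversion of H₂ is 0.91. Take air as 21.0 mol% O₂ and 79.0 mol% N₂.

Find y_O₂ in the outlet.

Stoichiometric O₂ = 0.5 × 296 = 148 mol; O₂ fed = 148 × 1.261 = 186.6 mol.
N₂ fed = 186.6 × 79/21 = 702.1 mol.
Fuel reacted = 0.91 × 296 → ξ = 269.4 mol.
Outlet (n = n₀ + ν ξ):
  H₂: 296 − 1(269.4) = 26.64
  O₂: 186.6 − 0.5(269.4) = 51.95
  N₂: 702.1 (inert)
  H₂O: 0 + 1(269.4) = 269.4
Total out = 1050 mol; y_O₂ = 51.95 / 1050 = 0.04947.

0.0495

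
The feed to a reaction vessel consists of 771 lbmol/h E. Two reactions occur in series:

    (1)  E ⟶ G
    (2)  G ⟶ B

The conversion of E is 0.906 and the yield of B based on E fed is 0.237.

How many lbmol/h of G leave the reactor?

516 lbmol/h

Conversion of E: E consumed = 1ξ₁ = 0.906 × 771 → ξ₁ = 698.5 lbmol/h.
Yield of B: 1ξ₂ / 771 = 0.237 → ξ₂ = 182.7 lbmol/h.
Outlet amounts (n = n₀ + Σ ν·ξ):
  E: 771 − 1(698.5) = 72.47
  G: 0 + 1(698.5) − 1(182.7) = 515.8
  B: 0 + 1(182.7) = 182.7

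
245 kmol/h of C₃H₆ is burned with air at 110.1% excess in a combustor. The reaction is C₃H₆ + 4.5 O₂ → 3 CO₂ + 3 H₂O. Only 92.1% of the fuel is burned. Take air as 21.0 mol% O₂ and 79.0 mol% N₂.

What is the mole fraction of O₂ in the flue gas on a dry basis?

Stoichiometric O₂ = 4.5 × 245 = 1102 kmol/h; O₂ fed = 1102 × 2.101 = 2316 kmol/h.
N₂ fed = 2316 × 79/21 = 8714 kmol/h.
Fuel reacted = 0.921 × 245 → ξ = 225.6 kmol/h.
Outlet (n = n₀ + ν ξ):
  C₃H₆: 245 − 1(225.6) = 19.35
  O₂: 2316 − 4.5(225.6) = 1301
  N₂: 8714 (inert)
  CO₂: 0 + 3(225.6) = 676.9
  H₂O: 0 + 3(225.6) = 676.9
Dry total = 10710 kmol/h; y_O₂ (dry) = 1301 / 10710 = 0.1215.

0.121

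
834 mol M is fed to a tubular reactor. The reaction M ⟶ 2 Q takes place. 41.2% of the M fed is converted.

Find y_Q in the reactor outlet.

0.584

M reacted = 0.412 × 834 = 343.6 mol; ν_M = −1, so ξ = 343.6/1 = 343.6 mol.
Outlet amounts (n = n₀ + ν ξ):
  M: 834 − 1(343.6) = 490.4
  Q: 0 + 2(343.6) = 687.2
Total out = 1178 mol; y_Q = 687.2 / 1178 = 0.5836.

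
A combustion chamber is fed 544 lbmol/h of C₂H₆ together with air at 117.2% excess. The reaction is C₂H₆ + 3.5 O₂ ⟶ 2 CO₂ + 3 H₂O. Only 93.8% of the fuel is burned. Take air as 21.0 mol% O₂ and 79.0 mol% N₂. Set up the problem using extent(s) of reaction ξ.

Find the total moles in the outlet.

Stoichiometric O₂ = 3.5 × 544 = 1904 lbmol/h; O₂ fed = 1904 × 2.172 = 4135 lbmol/h.
N₂ fed = 4135 × 79/21 = 15560 lbmol/h.
Fuel reacted = 0.938 × 544 → ξ = 510.3 lbmol/h.
Outlet (n = n₀ + ν ξ):
  C₂H₆: 544 − 1(510.3) = 33.73
  O₂: 4135 − 3.5(510.3) = 2350
  N₂: 15560 (inert)
  CO₂: 0 + 2(510.3) = 1021
  H₂O: 0 + 3(510.3) = 1531
Total out = 33.73 + 2350 + 15560 + 1021 + 1531 = 20490 lbmol/h.

20500 lbmol/h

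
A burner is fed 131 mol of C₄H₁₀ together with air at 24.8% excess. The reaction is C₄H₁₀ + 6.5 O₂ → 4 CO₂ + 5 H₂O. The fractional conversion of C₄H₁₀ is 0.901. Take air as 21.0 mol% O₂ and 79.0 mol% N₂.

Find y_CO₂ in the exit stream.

0.0879

Stoichiometric O₂ = 6.5 × 131 = 851.5 mol; O₂ fed = 851.5 × 1.248 = 1063 mol.
N₂ fed = 1063 × 79/21 = 3998 mol.
Fuel reacted = 0.901 × 131 → ξ = 118 mol.
Outlet (n = n₀ + ν ξ):
  C₄H₁₀: 131 − 1(118) = 12.97
  O₂: 1063 − 6.5(118) = 295.5
  N₂: 3998 (inert)
  CO₂: 0 + 4(118) = 472.1
  H₂O: 0 + 5(118) = 590.2
Total out = 5368 mol; y_CO₂ = 472.1 / 5368 = 0.08795.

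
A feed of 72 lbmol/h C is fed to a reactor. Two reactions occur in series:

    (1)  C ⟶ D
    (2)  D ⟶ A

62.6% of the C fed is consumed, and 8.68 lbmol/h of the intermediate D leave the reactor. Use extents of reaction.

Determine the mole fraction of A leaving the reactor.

0.505

Conversion of C: C consumed = 1ξ₁ = 0.626 × 72 → ξ₁ = 45.07 lbmol/h.
D balance: n_D = 0 + 1ξ₁ − 1ξ₂ = 8.68 → ξ₂ = (1·45.07 − 8.68)/1 = 36.39 lbmol/h.
Outlet amounts (n = n₀ + Σ ν·ξ):
  C: 72 − 1(45.07) = 26.93
  D: 0 + 1(45.07) − 1(36.39) = 8.68
  A: 0 + 1(36.39) = 36.39
Total out = 72 lbmol/h; y_A = 36.39 / 72 = 0.5054.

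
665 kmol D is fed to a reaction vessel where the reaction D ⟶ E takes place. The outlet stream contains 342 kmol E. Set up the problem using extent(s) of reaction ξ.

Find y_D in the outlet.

For E: n = n₀ + 1ξ → 342 = 0 + 1ξ, giving ξ = 342 kmol.
Outlet amounts (n = n₀ + ν ξ):
  D: 665 − 1(342) = 323
  E: 0 + 1(342) = 342
Total out = 665 kmol; y_D = 323 / 665 = 0.4857.

0.486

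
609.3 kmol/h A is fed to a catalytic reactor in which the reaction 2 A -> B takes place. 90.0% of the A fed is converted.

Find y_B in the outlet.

0.818

A reacted = 0.9 × 609.3 = 548.4 kmol/h; ν_A = −2, so ξ = 548.4/2 = 274.2 kmol/h.
Outlet amounts (n = n₀ + ν ξ):
  A: 609.3 − 2(274.2) = 60.93
  B: 0 + 1(274.2) = 274.2
Total out = 335.1 kmol/h; y_B = 274.2 / 335.1 = 0.8182.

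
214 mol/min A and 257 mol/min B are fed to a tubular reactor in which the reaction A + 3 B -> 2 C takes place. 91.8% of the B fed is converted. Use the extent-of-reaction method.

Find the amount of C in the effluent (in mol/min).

157 mol/min

B reacted = 0.918 × 257 = 235.9 mol/min; ν_B = −3, so ξ = 235.9/3 = 78.64 mol/min.
Outlet amounts (n = n₀ + ν ξ):
  A: 214 − 1(78.64) = 135.4
  B: 257 − 3(78.64) = 21.07
  C: 0 + 2(78.64) = 157.3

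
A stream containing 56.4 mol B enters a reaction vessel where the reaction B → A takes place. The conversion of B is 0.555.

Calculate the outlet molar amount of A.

B reacted = 0.555 × 56.4 = 31.3 mol; ν_B = −1, so ξ = 31.3/1 = 31.3 mol.
Outlet amounts (n = n₀ + ν ξ):
  B: 56.4 − 1(31.3) = 25.1
  A: 0 + 1(31.3) = 31.3

31.3 mol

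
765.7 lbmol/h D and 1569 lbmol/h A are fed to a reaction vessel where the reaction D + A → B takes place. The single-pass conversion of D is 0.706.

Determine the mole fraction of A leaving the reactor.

0.573

D reacted = 0.706 × 765.7 = 540.6 lbmol/h; ν_D = −1, so ξ = 540.6/1 = 540.6 lbmol/h.
Outlet amounts (n = n₀ + ν ξ):
  D: 765.7 − 1(540.6) = 225.1
  A: 1569 − 1(540.6) = 1028
  B: 0 + 1(540.6) = 540.6
Total out = 1794 lbmol/h; y_A = 1028 / 1794 = 0.5732.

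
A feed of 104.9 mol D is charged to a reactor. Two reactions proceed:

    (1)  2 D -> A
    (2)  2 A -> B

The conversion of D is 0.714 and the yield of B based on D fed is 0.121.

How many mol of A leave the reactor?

Conversion of D: D consumed = 2ξ₁ = 0.714 × 104.9 → ξ₁ = 37.45 mol.
Yield of B: 1ξ₂ / 104.9 = 0.121 → ξ₂ = 12.69 mol.
Outlet amounts (n = n₀ + Σ ν·ξ):
  D: 104.9 − 2(37.45) = 30
  A: 0 + 1(37.45) − 2(12.69) = 12.06
  B: 0 + 1(12.69) = 12.69

12.1 mol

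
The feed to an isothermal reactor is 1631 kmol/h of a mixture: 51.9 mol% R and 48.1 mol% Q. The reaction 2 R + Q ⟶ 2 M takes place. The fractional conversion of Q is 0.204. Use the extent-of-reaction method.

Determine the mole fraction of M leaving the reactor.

0.218

Q reacted = 0.204 × 784.5 = 160 kmol/h; ν_Q = −1, so ξ = 160/1 = 160 kmol/h.
Outlet amounts (n = n₀ + ν ξ):
  R: 846.5 − 2(160) = 526.4
  Q: 784.5 − 1(160) = 624.5
  M: 0 + 2(160) = 320.1
Total out = 1471 kmol/h; y_M = 320.1 / 1471 = 0.2176.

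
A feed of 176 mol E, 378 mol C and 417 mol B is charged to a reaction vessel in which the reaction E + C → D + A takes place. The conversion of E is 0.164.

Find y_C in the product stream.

E reacted = 0.164 × 176 = 28.86 mol; ν_E = −1, so ξ = 28.86/1 = 28.86 mol.
Outlet amounts (n = n₀ + ν ξ):
  E: 176 − 1(28.86) = 147.1
  C: 378 − 1(28.86) = 349.1
  D: 0 + 1(28.86) = 28.86
  A: 0 + 1(28.86) = 28.86
  B: 417 (inert)
Total out = 971 mol; y_C = 349.1 / 971 = 0.3596.

0.36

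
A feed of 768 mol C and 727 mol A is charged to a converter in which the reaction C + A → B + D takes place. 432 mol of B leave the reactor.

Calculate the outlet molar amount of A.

295 mol

For B: n = n₀ + 1ξ → 432 = 0 + 1ξ, giving ξ = 432 mol.
Outlet amounts (n = n₀ + ν ξ):
  C: 768 − 1(432) = 336
  A: 727 − 1(432) = 295
  B: 0 + 1(432) = 432
  D: 0 + 1(432) = 432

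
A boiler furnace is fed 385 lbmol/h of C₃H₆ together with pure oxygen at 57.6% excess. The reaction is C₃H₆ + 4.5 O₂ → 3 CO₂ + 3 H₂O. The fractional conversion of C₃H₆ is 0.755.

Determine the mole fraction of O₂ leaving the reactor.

0.436

Stoichiometric O₂ = 4.5 × 385 = 1732 lbmol/h; O₂ fed = 1732 × 1.576 = 2730 lbmol/h.
Fuel reacted = 0.755 × 385 → ξ = 290.7 lbmol/h.
Outlet (n = n₀ + ν ξ):
  C₃H₆: 385 − 1(290.7) = 94.32
  O₂: 2730 − 4.5(290.7) = 1422
  CO₂: 0 + 3(290.7) = 872
  H₂O: 0 + 3(290.7) = 872
Total out = 3261 lbmol/h; y_O₂ = 1422 / 3261 = 0.4362.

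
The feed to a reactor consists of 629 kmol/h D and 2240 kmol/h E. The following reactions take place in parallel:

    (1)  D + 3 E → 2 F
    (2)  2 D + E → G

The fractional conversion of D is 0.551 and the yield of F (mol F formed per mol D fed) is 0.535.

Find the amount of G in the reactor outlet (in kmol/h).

89.2 kmol/h

Yield of F: 2ξ₁ / 629 = 0.535 → ξ₁ = 168.3 kmol/h.
Conversion of D: 1ξ₁ + 2ξ₂ = 0.551 × 629 = 346.6 → ξ₂ = 89.16 kmol/h.
Outlet amounts (n = n₀ + Σ ν·ξ):
  D: 629 − 1(168.3) − 2(89.16) = 282.4
  E: 2240 − 3(168.3) − 1(89.16) = 1646
  F: 0 + 2(168.3) = 336.5
  G: 0 + 1(89.16) = 89.16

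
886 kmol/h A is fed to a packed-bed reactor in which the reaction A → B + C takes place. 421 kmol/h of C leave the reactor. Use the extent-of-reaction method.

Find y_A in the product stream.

0.356

For C: n = n₀ + 1ξ → 421 = 0 + 1ξ, giving ξ = 421 kmol/h.
Outlet amounts (n = n₀ + ν ξ):
  A: 886 − 1(421) = 465
  B: 0 + 1(421) = 421
  C: 0 + 1(421) = 421
Total out = 1307 kmol/h; y_A = 465 / 1307 = 0.3558.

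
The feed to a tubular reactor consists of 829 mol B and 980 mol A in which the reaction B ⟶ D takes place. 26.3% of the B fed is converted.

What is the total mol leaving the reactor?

B reacted = 0.263 × 829 = 218 mol; ν_B = −1, so ξ = 218/1 = 218 mol.
Outlet amounts (n = n₀ + ν ξ):
  B: 829 − 1(218) = 611
  D: 0 + 1(218) = 218
  A: 980 (inert)
Total out = 611 + 218 + 980 = 1809 mol.

1810 mol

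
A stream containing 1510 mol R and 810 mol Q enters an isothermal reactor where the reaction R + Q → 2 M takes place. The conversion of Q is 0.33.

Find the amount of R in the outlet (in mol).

Q reacted = 0.33 × 810 = 267.3 mol; ν_Q = −1, so ξ = 267.3/1 = 267.3 mol.
Outlet amounts (n = n₀ + ν ξ):
  R: 1510 − 1(267.3) = 1243
  Q: 810 − 1(267.3) = 542.7
  M: 0 + 2(267.3) = 534.6

1240 mol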